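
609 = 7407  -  6798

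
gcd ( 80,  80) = 80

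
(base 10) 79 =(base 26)31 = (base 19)43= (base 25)34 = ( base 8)117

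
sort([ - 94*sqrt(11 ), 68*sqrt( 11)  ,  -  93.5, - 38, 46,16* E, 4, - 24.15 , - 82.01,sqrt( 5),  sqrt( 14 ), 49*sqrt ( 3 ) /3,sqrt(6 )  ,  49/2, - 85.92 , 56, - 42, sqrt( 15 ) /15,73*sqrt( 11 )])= [ - 94* sqrt( 11 ) , - 93.5, - 85.92, - 82.01 ,-42, - 38, - 24.15, sqrt( 15) /15, sqrt( 5), sqrt( 6),sqrt( 14) , 4,49/2, 49*sqrt( 3 ) /3,  16*E,  46,56, 68 * sqrt( 11 ), 73*sqrt( 11) ] 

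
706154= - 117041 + 823195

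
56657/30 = 56657/30 = 1888.57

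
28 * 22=616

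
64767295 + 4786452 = 69553747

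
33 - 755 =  - 722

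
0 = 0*67245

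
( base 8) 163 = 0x73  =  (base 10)115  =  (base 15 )7a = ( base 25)4f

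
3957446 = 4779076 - 821630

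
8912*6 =53472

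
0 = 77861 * 0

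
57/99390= 19/33130 = 0.00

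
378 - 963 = - 585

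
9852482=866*11377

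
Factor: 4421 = 4421^1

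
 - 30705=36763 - 67468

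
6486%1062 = 114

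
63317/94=673 + 55/94 = 673.59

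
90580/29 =90580/29 = 3123.45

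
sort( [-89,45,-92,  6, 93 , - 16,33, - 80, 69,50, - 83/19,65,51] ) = [ - 92, -89 ,  -  80,- 16,-83/19,6,33, 45, 50,51,65,69,93]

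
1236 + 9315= 10551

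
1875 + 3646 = 5521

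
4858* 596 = 2895368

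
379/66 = 5 + 49/66 =5.74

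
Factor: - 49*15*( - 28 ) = 2^2*3^1*5^1*7^3 =20580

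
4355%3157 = 1198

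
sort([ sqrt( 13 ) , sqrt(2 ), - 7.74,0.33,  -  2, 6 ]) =[ - 7.74, - 2,0.33, sqrt(2 ),sqrt ( 13), 6]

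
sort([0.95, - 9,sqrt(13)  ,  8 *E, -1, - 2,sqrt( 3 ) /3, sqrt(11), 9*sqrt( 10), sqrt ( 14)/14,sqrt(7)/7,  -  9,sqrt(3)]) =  [  -  9, - 9, - 2 , - 1,sqrt(14)/14,sqrt(  7)/7, sqrt(3 ) /3,0.95, sqrt( 3 ),sqrt( 11), sqrt(13),8*E,  9 * sqrt( 10) ] 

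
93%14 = 9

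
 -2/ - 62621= 2/62621 = 0.00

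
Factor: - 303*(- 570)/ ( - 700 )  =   - 17271/70 = -2^( - 1)*3^2*5^( - 1)*7^( - 1)*19^1*101^1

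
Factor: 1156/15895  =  2^2*5^(- 1) * 11^(-1) = 4/55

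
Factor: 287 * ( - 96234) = -27619158 = - 2^1*3^1*7^1  *41^1 * 43^1* 373^1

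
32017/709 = 45  +  112/709 = 45.16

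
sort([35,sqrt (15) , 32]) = [sqrt(15 ), 32 , 35 ]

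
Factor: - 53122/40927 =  - 2^1*26561^1*40927^( - 1) 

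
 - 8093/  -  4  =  2023+1/4 = 2023.25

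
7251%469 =216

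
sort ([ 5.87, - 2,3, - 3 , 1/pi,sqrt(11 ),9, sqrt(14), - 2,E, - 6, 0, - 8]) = [ - 8, - 6, - 3,-2, - 2,0,1/pi,E,3,sqrt(11 )  ,  sqrt (14) , 5.87,9]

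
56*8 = 448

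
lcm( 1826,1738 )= 144254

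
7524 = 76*99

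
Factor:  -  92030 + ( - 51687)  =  -143717=- 7^3*419^1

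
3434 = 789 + 2645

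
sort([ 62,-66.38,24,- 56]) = [ - 66.38, - 56, 24, 62 ] 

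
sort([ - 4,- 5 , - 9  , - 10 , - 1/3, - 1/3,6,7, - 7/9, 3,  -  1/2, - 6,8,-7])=[ - 10, - 9 , - 7,-6, -5, - 4, -7/9, - 1/2, - 1/3, - 1/3,  3,6,7,8 ]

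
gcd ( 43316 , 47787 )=17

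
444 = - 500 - - 944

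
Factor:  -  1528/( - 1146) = 2^2*3^( -1 ) = 4/3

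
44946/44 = 1021 + 1/2 = 1021.50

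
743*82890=61587270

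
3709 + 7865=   11574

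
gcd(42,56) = 14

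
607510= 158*3845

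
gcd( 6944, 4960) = 992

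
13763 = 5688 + 8075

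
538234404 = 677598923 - 139364519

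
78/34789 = 78/34789 = 0.00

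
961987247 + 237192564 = 1199179811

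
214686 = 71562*3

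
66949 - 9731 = 57218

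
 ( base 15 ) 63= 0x5D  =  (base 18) 53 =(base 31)30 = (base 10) 93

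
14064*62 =871968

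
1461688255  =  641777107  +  819911148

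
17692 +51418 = 69110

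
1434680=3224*445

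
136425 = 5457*25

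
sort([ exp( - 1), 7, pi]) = [ exp( - 1 ), pi, 7] 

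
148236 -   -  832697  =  980933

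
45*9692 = 436140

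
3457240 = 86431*40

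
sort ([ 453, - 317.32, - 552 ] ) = [ - 552 , - 317.32, 453]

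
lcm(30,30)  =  30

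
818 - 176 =642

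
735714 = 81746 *9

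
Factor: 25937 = 37^1*701^1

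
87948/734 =43974/367 = 119.82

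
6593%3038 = 517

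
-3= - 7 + 4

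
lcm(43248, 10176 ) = 172992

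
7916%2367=815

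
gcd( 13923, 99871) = 1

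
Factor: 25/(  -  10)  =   - 2^(- 1 ) * 5^1 = - 5/2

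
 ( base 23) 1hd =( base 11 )779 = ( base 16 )3a5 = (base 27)17f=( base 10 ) 933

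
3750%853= 338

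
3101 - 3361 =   -  260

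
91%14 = 7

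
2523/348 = 29/4 = 7.25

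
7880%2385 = 725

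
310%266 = 44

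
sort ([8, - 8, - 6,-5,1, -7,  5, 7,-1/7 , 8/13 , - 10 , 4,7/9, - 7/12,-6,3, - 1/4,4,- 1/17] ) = [ - 10, - 8, - 7, - 6, - 6, - 5, - 7/12,-1/4,-1/7, - 1/17,8/13,7/9,1, 3,4,4, 5, 7,8]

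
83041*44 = 3653804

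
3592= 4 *898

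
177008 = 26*6808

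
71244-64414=6830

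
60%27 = 6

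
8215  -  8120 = 95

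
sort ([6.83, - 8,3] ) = [ - 8 , 3, 6.83 ]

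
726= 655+71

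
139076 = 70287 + 68789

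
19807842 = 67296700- 47488858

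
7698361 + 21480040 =29178401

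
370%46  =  2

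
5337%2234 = 869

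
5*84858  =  424290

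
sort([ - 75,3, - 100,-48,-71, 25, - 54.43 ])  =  [ - 100, -75, - 71,-54.43, - 48,3, 25 ]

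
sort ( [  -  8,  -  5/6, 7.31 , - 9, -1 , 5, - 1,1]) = [ - 9,  -  8, - 1, - 1,-5/6,  1,5,7.31]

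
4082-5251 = -1169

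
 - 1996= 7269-9265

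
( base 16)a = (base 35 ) a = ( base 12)A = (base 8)12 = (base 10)10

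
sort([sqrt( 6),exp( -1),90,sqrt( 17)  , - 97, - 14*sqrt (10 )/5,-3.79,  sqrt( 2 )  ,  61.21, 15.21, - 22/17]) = [  -  97, - 14*sqrt( 10 )/5, - 3.79, - 22/17,exp ( -1), sqrt( 2),  sqrt( 6 ) , sqrt ( 17),15.21,61.21,  90]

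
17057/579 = 29 +266/579= 29.46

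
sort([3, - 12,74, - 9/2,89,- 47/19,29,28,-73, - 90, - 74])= [ - 90 , - 74, -73 , - 12, -9/2, - 47/19,3,28,29,74, 89]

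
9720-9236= 484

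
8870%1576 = 990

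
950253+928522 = 1878775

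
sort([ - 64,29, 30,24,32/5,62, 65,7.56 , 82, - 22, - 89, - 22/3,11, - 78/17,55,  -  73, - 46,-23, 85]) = [ - 89, - 73, - 64,- 46, - 23 , - 22, - 22/3, - 78/17,  32/5,  7.56,11,24,  29,30,  55, 62, 65, 82,85 ]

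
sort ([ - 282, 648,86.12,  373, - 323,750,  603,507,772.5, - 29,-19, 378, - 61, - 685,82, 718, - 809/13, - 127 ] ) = [ - 685, - 323, - 282, - 127,- 809/13, - 61, - 29,-19,82,86.12,373, 378, 507,603, 648 , 718,750, 772.5]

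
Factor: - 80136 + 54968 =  - 2^4*  11^2*13^1   =  - 25168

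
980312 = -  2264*( - 433 ) 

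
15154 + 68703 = 83857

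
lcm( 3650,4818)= 120450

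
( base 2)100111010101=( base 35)21W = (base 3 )10110020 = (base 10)2517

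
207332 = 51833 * 4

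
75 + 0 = 75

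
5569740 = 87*64020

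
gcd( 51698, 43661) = 1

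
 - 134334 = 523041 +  - 657375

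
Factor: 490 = 2^1*5^1 * 7^2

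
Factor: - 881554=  - 2^1*379^1*1163^1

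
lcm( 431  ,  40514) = 40514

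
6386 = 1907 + 4479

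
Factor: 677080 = 2^3*5^1*16927^1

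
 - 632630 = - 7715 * 82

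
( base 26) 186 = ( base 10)890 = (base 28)13m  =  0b1101111010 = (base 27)15Q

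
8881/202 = 43  +  195/202 = 43.97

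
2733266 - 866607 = 1866659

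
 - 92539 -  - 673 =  - 91866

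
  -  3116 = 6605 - 9721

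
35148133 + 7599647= 42747780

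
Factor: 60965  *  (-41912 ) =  - 2555165080 = - 2^3 * 5^1* 13^2*31^1*89^1 * 137^1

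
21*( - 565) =-11865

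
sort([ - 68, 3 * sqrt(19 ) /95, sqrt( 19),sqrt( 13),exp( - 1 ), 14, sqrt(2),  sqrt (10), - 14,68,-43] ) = [ - 68, - 43,-14,3*sqrt(19)/95,exp(  -  1 ),sqrt (2 ) , sqrt( 10 ),sqrt (13), sqrt( 19) , 14, 68 ] 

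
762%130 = 112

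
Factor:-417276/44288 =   -  2^(- 6)*3^2*67^1 = - 603/64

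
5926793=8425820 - 2499027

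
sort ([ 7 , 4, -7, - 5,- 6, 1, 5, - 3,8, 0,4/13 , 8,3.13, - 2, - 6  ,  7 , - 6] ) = [ - 7, - 6, - 6, - 6, - 5, - 3, - 2, 0,4/13,1,  3.13,4, 5, 7,  7,8,  8]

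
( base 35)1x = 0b1000100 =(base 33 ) 22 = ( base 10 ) 68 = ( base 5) 233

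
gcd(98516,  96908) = 4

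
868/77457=868/77457  =  0.01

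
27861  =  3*9287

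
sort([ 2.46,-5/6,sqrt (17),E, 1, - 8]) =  [ - 8,-5/6,1, 2.46,E,sqrt( 17)]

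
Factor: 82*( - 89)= -7298 =-2^1*41^1*89^1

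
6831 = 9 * 759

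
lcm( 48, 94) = 2256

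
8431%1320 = 511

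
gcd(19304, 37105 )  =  1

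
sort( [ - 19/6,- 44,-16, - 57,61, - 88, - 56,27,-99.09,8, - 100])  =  [ - 100, - 99.09,-88, - 57 , - 56, - 44, - 16 , - 19/6 , 8,27,61]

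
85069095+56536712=141605807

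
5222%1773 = 1676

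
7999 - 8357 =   -  358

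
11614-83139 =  - 71525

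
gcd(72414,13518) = 18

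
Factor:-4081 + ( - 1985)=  - 2^1 * 3^2*337^1 = - 6066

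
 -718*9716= - 6976088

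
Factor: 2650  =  2^1*5^2*53^1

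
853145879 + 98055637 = 951201516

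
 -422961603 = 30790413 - 453752016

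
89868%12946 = 12192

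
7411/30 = 247  +  1/30 = 247.03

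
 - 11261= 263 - 11524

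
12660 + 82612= 95272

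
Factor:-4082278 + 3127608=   -  2^1*5^1*95467^1 = -954670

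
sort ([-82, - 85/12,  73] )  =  [ - 82,  -  85/12,73] 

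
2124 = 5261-3137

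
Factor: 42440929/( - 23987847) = -3^(  -  1)* 13^( - 1)*71^( - 1 )*199^1*419^1 * 509^1*8663^(- 1)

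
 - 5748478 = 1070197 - 6818675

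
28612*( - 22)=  - 629464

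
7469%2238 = 755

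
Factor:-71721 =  - 3^2*13^1*613^1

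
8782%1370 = 562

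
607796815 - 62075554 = 545721261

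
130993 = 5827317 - 5696324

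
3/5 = 3/5 = 0.60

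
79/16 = 79/16 = 4.94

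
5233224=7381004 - 2147780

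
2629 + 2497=5126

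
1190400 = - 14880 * ( - 80 )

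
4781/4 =4781/4 = 1195.25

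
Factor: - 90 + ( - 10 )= - 2^2*5^2= - 100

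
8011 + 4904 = 12915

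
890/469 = 890/469 = 1.90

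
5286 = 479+4807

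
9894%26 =14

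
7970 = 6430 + 1540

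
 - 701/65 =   -  11 +14/65 = -10.78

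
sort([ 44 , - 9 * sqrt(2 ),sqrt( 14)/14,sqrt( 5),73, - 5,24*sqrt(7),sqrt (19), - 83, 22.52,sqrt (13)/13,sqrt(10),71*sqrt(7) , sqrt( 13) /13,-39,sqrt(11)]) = [ - 83, - 39, - 9*sqrt(2 ), - 5,sqrt( 14)/14, sqrt(13)/13,sqrt(13 )/13,sqrt( 5),sqrt(10 ),sqrt(11 ), sqrt ( 19),22.52,44,24*sqrt ( 7 ), 73,71 *sqrt( 7) ] 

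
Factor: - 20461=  - 7^1*37^1 * 79^1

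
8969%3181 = 2607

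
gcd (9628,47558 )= 2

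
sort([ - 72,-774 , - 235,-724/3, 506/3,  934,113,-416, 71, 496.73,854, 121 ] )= [ - 774, - 416, - 724/3, - 235, - 72,  71, 113,  121 , 506/3, 496.73,854 , 934]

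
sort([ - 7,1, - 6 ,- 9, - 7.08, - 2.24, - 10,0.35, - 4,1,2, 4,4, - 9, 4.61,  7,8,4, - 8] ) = [ - 10, - 9, - 9, - 8, - 7.08,- 7, - 6, - 4, - 2.24,0.35, 1,1 , 2, 4, 4,4,4.61,7,8]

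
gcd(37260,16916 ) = 4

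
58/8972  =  29/4486= 0.01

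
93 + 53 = 146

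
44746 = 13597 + 31149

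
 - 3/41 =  - 3/41 = -0.07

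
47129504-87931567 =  - 40802063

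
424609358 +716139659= 1140749017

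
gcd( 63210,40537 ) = 7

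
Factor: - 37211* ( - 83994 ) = 3125500734 = 2^1*3^1*127^1*293^1*13999^1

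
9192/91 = 101+1/91  =  101.01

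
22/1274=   11/637 = 0.02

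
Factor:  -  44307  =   - 3^4 * 547^1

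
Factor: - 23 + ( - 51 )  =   - 74= - 2^1 * 37^1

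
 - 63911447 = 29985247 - 93896694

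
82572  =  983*84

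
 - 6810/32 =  - 213 + 3/16 = - 212.81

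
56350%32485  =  23865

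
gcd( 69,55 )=1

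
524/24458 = 262/12229= 0.02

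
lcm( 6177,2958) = 210018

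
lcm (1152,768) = 2304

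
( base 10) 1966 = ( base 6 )13034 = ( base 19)589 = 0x7ae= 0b11110101110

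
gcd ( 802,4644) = 2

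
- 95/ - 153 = 95/153 =0.62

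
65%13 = 0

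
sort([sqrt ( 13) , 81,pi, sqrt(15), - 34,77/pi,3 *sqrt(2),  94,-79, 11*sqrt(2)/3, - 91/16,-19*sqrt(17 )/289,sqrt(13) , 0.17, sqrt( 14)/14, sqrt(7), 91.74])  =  [ - 79,  -  34, - 91/16, - 19*sqrt (17)/289, 0.17,sqrt( 14)/14, sqrt( 7), pi , sqrt( 13),sqrt(13 ), sqrt(15), 3*sqrt( 2), 11*sqrt ( 2)/3, 77/pi,81,91.74, 94]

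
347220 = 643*540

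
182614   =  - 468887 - - 651501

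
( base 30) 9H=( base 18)FH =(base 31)98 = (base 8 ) 437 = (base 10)287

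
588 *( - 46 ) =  - 27048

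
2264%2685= 2264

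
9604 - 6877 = 2727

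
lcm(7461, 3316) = 29844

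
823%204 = 7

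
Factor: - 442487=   -442487^1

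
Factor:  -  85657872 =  - 2^4 * 3^1*89^1*20051^1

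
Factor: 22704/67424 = 2^(-1 )*3^1*7^(-2)*11^1 = 33/98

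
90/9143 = 90/9143 = 0.01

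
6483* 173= 1121559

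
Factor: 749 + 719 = 1468=2^2 * 367^1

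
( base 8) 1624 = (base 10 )916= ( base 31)TH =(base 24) 1e4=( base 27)16p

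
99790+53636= 153426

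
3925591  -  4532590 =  - 606999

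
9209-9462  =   - 253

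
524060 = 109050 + 415010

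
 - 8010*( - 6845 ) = 54828450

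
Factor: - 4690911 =  -  3^1*83^1*18839^1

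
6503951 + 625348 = 7129299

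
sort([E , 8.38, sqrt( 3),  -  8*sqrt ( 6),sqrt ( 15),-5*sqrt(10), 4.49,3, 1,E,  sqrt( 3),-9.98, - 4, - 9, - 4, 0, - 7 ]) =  [ - 8 *sqrt( 6),- 5*sqrt(10 )  , - 9.98, - 9, - 7, - 4, - 4,0,  1 , sqrt( 3),  sqrt(3), E , E, 3  ,  sqrt (15 ),4.49,8.38 ]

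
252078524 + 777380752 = 1029459276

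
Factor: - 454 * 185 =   -  2^1  *  5^1 * 37^1*227^1 = - 83990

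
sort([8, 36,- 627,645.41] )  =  [  -  627, 8,36, 645.41 ]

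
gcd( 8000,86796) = 4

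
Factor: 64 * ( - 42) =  - 2^7 * 3^1*7^1 = - 2688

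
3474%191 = 36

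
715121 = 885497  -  170376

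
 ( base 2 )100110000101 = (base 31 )2GJ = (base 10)2437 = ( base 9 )3307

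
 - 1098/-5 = 219 + 3/5 = 219.60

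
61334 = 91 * 674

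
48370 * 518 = 25055660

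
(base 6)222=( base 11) 79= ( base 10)86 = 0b1010110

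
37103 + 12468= 49571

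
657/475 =657/475 = 1.38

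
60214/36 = 30107/18 = 1672.61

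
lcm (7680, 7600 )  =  729600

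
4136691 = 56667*73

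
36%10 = 6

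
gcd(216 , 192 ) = 24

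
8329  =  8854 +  - 525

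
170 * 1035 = 175950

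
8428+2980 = 11408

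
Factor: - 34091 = - 73^1*467^1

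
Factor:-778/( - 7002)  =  3^( - 2 ) = 1/9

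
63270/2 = 31635 = 31635.00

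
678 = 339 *2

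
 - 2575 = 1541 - 4116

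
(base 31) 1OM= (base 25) 2j2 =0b11010111111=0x6BF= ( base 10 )1727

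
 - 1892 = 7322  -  9214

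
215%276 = 215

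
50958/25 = 2038+8/25 = 2038.32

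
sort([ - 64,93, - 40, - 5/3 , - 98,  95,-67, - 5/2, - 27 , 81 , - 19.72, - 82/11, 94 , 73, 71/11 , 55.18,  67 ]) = [ -98 , - 67, - 64, - 40, - 27, - 19.72,-82/11, - 5/2, - 5/3,71/11,55.18 , 67, 73,81, 93, 94, 95]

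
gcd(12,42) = 6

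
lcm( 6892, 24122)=48244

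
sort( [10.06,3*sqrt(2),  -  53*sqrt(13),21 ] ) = [ - 53*sqrt( 13) , 3 * sqrt( 2 ),10.06,21] 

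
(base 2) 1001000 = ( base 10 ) 72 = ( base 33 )26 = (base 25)2M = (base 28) 2g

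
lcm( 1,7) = 7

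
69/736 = 3/32 = 0.09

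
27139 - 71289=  - 44150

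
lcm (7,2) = 14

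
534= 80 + 454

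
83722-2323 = 81399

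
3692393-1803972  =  1888421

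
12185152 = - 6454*(  -  1888 ) 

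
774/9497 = 774/9497= 0.08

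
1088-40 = 1048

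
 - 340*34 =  - 11560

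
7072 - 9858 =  - 2786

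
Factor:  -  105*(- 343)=3^1*5^1*7^4 = 36015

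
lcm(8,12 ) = 24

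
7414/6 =3707/3 =1235.67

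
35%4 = 3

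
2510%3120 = 2510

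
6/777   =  2/259 = 0.01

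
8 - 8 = 0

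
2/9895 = 2/9895 = 0.00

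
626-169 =457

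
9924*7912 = 78518688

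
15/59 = 15/59 =0.25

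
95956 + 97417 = 193373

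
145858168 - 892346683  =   - 746488515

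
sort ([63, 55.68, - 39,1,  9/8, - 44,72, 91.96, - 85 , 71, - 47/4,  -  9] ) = [ - 85 , - 44, - 39, - 47/4, - 9, 1, 9/8,  55.68 , 63,71,72,91.96 ] 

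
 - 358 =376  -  734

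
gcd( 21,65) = 1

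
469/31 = 469/31 = 15.13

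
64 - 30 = 34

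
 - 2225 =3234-5459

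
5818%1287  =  670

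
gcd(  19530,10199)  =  217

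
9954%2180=1234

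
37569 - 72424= - 34855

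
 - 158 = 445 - 603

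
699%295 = 109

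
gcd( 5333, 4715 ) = 1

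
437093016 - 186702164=250390852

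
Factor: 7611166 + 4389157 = 307^1 * 39089^1 = 12000323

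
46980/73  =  643 + 41/73  =  643.56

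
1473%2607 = 1473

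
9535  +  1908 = 11443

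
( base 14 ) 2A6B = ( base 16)1d77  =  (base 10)7543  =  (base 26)b43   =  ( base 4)1311313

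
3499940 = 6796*515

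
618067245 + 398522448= 1016589693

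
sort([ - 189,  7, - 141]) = [ - 189, -141, 7]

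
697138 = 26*26813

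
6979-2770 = 4209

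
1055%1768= 1055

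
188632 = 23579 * 8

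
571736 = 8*71467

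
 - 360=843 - 1203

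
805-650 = 155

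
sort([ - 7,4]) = [ - 7, 4]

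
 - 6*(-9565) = 57390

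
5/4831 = 5/4831 = 0.00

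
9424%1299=331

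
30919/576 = 30919/576  =  53.68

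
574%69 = 22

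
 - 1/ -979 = 1/979=0.00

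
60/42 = 10/7 =1.43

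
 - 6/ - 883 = 6/883=0.01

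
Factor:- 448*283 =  - 2^6*7^1 *283^1=- 126784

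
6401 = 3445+2956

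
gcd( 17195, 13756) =3439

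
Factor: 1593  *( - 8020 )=-12775860 =-2^2*3^3*5^1*59^1*401^1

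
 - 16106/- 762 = 8053/381 = 21.14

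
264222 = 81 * 3262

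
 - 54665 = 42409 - 97074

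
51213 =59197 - 7984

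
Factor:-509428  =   - 2^2*19^1*6703^1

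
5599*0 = 0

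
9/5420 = 9/5420 = 0.00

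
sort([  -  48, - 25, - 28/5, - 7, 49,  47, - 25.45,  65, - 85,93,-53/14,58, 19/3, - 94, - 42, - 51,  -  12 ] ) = [ - 94, - 85, - 51, - 48,-42  , - 25.45, - 25, - 12 , - 7, - 28/5,  -  53/14, 19/3,47,  49,58,  65, 93]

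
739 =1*739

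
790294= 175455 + 614839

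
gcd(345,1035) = 345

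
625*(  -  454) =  - 283750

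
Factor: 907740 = 2^2*3^3*5^1*41^2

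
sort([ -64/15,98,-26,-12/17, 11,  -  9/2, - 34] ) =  [  -  34 , - 26  ,-9/2,- 64/15, - 12/17, 11, 98] 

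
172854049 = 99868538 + 72985511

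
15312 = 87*176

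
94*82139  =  7721066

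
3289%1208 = 873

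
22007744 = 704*31261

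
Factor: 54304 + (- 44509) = 9795 = 3^1 * 5^1*653^1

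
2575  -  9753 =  - 7178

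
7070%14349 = 7070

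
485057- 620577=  - 135520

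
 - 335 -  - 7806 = 7471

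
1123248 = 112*10029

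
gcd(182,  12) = 2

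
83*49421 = 4101943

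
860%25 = 10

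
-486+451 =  - 35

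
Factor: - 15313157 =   -  15313157^1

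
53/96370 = 53/96370 = 0.00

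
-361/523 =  - 1+162/523 = - 0.69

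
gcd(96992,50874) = 2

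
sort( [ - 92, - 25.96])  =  [ - 92,-25.96]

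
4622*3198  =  14781156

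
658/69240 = 329/34620 =0.01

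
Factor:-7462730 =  - 2^1 * 5^1*11^1 * 67843^1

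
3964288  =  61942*64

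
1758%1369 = 389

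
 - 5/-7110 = 1/1422 = 0.00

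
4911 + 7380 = 12291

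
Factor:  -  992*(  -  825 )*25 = 2^5 * 3^1 *5^4*11^1* 31^1 = 20460000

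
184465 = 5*36893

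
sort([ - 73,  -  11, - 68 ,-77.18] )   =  [ - 77.18, - 73, - 68,  -  11 ] 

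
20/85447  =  20/85447= 0.00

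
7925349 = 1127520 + 6797829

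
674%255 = 164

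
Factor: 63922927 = 63922927^1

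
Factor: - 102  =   - 2^1*3^1*17^1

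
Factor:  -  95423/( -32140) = 2^( - 2)*5^(  -  1)*37^1 * 1607^( - 1)*2579^1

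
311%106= 99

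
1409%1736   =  1409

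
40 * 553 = 22120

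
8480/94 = 4240/47= 90.21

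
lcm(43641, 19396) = 174564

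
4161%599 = 567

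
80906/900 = 89 + 403/450=89.90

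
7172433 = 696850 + 6475583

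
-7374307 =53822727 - 61197034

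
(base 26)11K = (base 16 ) 2D2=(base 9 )882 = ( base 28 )PM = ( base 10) 722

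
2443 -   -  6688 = 9131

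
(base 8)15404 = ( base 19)1030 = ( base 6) 52004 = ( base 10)6916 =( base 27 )9D4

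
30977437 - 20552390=10425047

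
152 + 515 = 667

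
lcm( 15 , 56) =840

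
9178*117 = 1073826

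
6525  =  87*75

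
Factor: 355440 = 2^4*3^1*5^1*1481^1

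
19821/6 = 3303 + 1/2=3303.50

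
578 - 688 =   -  110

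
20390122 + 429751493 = 450141615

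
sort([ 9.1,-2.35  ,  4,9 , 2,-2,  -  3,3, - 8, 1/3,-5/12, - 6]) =[ - 8, - 6,- 3,- 2.35,-2,-5/12,1/3,2,3,4, 9,9.1] 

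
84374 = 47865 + 36509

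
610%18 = 16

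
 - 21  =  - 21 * 1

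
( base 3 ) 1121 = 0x2b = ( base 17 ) 29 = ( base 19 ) 25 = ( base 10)43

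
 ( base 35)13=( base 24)1e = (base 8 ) 46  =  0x26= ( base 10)38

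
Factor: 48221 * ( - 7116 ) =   -  2^2*3^1*593^1*48221^1=- 343140636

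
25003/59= 423+46/59 = 423.78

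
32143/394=32143/394 = 81.58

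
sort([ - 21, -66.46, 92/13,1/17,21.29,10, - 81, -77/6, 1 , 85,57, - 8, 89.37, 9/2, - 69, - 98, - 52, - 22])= [ - 98, - 81,-69,  -  66.46, - 52, - 22, - 21, - 77/6 ,- 8 , 1/17 , 1,9/2,92/13,10,21.29, 57 , 85, 89.37]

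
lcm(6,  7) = 42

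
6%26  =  6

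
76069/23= 76069/23 = 3307.35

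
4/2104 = 1/526 =0.00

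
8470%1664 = 150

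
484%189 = 106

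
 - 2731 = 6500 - 9231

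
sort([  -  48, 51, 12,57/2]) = [ - 48,12  ,  57/2,51]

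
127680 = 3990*32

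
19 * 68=1292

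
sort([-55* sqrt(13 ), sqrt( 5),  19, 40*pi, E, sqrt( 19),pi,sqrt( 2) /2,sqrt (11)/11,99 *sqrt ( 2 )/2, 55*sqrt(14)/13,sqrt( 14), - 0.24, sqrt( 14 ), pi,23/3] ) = [ - 55*sqrt( 13),-0.24, sqrt( 11 ) /11,  sqrt (2)/2, sqrt(5), E,pi,pi,sqrt(14), sqrt( 14), sqrt (19 ), 23/3,55*sqrt( 14 )/13, 19, 99*sqrt ( 2)/2,  40*pi] 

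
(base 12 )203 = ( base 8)443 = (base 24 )c3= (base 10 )291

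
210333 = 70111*3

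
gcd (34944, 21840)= 4368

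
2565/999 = 95/37 = 2.57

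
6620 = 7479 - 859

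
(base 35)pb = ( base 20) 246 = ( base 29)11G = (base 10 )886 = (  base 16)376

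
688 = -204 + 892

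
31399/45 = 31399/45 = 697.76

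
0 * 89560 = 0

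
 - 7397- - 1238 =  - 6159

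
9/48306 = 3/16102 = 0.00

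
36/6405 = 12/2135 = 0.01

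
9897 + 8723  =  18620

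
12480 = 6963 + 5517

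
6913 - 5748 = 1165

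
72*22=1584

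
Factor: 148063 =148063^1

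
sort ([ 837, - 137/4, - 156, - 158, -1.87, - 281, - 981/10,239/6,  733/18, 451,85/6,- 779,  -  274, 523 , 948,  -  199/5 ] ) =[ - 779,-281, - 274,- 158,  -  156 ,-981/10, - 199/5 , - 137/4,-1.87, 85/6,239/6 , 733/18,451,523, 837,948]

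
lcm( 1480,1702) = 34040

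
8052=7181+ 871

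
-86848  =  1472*(-59) 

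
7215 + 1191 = 8406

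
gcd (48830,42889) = 1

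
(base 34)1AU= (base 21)39E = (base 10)1526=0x5F6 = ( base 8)2766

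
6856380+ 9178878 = 16035258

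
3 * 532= 1596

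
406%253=153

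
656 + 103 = 759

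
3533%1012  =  497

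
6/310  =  3/155= 0.02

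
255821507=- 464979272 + 720800779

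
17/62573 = 17/62573 = 0.00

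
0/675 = 0 = 0.00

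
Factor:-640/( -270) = 64/27 = 2^6*3^(  -  3)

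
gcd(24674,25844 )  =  26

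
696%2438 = 696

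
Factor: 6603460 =2^2*5^1 * 41^1*8053^1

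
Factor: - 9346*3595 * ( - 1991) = 66895350170 = 2^1*5^1*11^1*181^1*719^1*4673^1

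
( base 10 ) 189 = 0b10111101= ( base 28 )6l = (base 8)275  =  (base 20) 99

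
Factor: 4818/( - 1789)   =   - 2^1*3^1*11^1*73^1*1789^( - 1) 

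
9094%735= 274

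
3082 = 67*46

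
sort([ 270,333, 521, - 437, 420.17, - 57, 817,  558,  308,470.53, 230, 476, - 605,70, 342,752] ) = [ - 605,-437, - 57,70, 230, 270,308,333, 342 , 420.17 , 470.53,  476,521, 558  ,  752, 817]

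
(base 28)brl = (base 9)13805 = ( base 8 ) 22271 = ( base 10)9401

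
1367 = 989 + 378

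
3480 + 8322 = 11802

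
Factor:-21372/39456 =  - 2^( - 3 )*3^( - 1) * 13^1 = -13/24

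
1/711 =1/711 = 0.00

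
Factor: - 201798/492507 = - 2^1 * 17^( - 1 ) * 29^( - 1)*101^1 = - 202/493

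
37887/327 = 12629/109 = 115.86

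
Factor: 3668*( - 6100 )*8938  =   - 2^5*5^2*7^1*41^1*61^1*109^1*131^1 = - 199985962400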